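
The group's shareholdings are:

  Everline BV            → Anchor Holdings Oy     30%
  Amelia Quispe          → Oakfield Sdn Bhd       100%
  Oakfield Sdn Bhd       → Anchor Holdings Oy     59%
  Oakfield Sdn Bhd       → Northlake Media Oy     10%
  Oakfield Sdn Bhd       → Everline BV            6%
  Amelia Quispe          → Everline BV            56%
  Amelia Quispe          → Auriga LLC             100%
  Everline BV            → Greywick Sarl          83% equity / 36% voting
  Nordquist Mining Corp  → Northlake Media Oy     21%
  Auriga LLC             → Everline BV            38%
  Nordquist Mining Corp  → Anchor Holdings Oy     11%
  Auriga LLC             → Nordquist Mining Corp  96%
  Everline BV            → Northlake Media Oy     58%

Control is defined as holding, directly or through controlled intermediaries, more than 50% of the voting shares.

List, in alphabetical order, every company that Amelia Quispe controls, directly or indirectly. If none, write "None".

Anchor Holdings Oy, Auriga LLC, Everline BV, Nordquist Mining Corp, Northlake Media Oy, Oakfield Sdn Bhd

Amelia holds 100% of Oakfield, so Amelia controls Oakfield.
Amelia holds 100% of Auriga, so Amelia controls Auriga.
Oakfield and Auriga and Amelia together hold 6% + 38% + 56% = 100% of Everline, so Amelia controls Everline.
Auriga holds 96% of Nordquist, so Amelia controls Nordquist.
Everline and Oakfield and Nordquist together hold 58% + 10% + 21% = 89% of Northlake, so Amelia controls Northlake.
Oakfield and Nordquist and Everline together hold 59% + 11% + 30% = 100% of Anchor, so Amelia controls Anchor.
No other company's threshold is met.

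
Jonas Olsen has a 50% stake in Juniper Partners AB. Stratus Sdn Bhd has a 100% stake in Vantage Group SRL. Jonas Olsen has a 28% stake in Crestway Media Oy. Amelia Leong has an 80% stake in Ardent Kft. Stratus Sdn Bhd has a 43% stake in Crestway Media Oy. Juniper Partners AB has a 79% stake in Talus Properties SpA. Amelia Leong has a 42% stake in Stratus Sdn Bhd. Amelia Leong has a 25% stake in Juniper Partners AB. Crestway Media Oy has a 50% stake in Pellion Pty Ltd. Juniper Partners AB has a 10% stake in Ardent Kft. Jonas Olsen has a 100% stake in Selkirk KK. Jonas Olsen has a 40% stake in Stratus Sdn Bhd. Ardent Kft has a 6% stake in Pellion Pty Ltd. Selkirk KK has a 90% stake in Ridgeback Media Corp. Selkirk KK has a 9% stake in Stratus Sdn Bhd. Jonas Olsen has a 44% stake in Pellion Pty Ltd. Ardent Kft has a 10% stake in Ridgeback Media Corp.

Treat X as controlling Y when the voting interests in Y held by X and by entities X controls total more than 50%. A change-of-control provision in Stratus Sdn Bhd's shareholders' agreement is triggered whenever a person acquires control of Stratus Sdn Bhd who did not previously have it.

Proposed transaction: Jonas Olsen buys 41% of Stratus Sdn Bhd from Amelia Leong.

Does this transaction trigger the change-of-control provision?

Yes

The purchase adds only to Jonas's holdings (Amelia's stake shrinks), so Jonas is the only person who could newly come to control Stratus.
Jonas holds 100% of Selkirk, so Jonas controls Selkirk.
Selkirk holds 90% of Ridgeback, so Jonas controls Ridgeback.
In Stratus, Jonas's side holds only 40% + 9% = 49%, not > 50%.
So before the transaction, Jonas does not control Stratus.
After the purchase, Jonas's direct stake in Stratus rises to 40% + 41% = 81%, and Amelia's stake falls to 1%.
Jonas and Selkirk together hold 81% + 9% = 90% of Stratus, so Jonas controls Stratus.
Jonas did not control Stratus before and does after, so the clause is triggered.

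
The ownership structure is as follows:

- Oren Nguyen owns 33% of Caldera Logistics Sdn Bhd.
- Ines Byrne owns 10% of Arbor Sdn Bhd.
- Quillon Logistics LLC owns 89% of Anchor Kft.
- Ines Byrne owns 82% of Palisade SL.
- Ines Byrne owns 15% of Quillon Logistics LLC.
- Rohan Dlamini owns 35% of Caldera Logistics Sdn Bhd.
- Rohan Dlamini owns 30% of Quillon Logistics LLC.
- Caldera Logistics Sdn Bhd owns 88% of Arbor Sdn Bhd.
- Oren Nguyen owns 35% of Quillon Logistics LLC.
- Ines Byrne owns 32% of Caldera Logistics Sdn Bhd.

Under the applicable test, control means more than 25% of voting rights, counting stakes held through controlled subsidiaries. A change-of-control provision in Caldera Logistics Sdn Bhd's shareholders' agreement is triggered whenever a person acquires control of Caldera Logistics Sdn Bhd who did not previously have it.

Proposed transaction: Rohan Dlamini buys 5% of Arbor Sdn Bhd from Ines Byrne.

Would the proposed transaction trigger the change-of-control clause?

No

The purchase adds only to Rohan's holdings (Ines's stake shrinks), so Rohan is the only person who could newly come to control Caldera.
Rohan holds 35% of Caldera, so Rohan controls Caldera.
So Rohan already controls Caldera before the transaction.
After the purchase, Rohan holds 5% of Arbor directly, and Ines's stake falls to 5%.
Rohan controlled Caldera already, so this is not a new person acquiring control; every other person's position is unchanged or reduced.
No new person acquires control, so the clause is not triggered.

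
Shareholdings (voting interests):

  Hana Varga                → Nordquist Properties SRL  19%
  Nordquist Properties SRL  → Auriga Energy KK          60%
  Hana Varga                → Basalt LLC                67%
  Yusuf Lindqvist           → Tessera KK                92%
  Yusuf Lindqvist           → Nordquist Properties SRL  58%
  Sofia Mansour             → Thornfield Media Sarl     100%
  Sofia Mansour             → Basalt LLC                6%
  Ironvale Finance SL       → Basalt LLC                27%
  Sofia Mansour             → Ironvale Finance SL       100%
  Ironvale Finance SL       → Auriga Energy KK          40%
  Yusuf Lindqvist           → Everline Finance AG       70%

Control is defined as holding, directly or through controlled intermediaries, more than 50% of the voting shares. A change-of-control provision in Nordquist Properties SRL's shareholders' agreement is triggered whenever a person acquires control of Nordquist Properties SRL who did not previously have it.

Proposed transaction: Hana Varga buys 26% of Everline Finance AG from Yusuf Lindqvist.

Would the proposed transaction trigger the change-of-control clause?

The purchase adds only to Hana's holdings (Yusuf's stake shrinks), so Hana is the only person who could newly come to control Nordquist.
Hana holds 67% of Basalt, so Hana controls Basalt.
In Nordquist, Hana's side holds only 19%, not > 50%.
So before the transaction, Hana does not control Nordquist.
After the purchase, Hana holds 26% of Everline directly, and Yusuf's stake falls to 44%.
Hana's side now holds 26% of Everline, not > 50%, so Hana still does not control Everline.
After the transaction, Hana's side holds 19% of Nordquist, not > 50%, so Hana still does not control Nordquist.
No new person acquires control, so the clause is not triggered.

No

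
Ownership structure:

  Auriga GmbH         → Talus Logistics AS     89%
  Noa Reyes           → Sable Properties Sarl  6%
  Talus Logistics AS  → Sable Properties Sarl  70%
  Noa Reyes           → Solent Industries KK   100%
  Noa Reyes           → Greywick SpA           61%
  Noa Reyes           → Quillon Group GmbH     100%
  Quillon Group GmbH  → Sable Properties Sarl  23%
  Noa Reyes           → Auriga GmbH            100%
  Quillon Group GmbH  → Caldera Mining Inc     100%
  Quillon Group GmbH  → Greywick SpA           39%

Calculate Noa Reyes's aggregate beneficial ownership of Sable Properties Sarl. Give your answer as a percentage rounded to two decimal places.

91.30%

Noa reaches Sable along 3 paths.
Via Auriga → Talus: 100% × 89% × 70% = 62.3%.
Via Quillon: 100% × 23% = 23%.
Direct stake: 6% = 6%.
Total: 62.3% + 23% + 6% = 91.3%.
Rounded: 91.30%.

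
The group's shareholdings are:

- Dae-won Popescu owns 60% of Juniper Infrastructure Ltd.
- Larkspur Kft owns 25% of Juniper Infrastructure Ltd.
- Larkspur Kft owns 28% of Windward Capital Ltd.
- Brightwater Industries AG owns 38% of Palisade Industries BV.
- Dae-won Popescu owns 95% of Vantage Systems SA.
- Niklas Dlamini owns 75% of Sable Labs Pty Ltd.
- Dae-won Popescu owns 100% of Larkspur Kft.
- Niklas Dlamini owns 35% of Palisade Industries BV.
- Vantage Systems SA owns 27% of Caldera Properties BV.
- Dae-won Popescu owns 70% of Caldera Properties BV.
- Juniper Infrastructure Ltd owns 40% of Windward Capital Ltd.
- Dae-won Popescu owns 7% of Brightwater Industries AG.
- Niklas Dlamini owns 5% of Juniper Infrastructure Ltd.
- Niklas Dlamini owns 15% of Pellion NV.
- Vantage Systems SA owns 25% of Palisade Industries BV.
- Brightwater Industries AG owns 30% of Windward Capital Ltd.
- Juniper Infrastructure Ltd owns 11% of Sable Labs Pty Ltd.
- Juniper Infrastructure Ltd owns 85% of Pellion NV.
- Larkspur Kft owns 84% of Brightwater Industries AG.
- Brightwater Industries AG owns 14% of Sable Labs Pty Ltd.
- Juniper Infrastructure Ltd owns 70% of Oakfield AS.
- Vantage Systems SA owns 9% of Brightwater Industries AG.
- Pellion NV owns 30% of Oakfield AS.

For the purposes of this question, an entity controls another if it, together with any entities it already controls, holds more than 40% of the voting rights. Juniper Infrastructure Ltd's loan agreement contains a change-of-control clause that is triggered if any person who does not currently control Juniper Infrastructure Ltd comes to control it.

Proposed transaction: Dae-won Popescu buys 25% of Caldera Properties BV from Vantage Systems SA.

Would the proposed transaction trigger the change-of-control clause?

The purchase adds only to Dae-won's holdings (Vantage's stake shrinks), so Dae-won is the only person who could newly come to control Juniper.
Dae-won holds 100% of Larkspur, so Dae-won controls Larkspur.
Larkspur and Dae-won together hold 25% + 60% = 85% of Juniper, so Dae-won controls Juniper.
So Dae-won already controls Juniper before the transaction.
After the purchase, Dae-won's direct stake in Caldera rises to 70% + 25% = 95%, and Vantage's stake falls to 2%.
Dae-won controlled Juniper already, so this is not a new person acquiring control; every other person's position is unchanged or reduced.
No new person acquires control, so the clause is not triggered.

No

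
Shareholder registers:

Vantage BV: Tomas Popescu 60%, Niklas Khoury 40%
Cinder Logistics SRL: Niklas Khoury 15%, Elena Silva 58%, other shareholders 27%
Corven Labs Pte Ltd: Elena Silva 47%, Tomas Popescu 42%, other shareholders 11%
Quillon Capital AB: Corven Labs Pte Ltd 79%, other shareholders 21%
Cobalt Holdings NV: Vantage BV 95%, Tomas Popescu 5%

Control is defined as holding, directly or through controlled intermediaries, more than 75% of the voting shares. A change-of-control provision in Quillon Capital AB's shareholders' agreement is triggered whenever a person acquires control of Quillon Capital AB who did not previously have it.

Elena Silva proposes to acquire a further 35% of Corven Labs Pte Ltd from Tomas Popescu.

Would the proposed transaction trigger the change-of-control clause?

The purchase adds only to Elena's holdings (Tomas's stake shrinks), so Elena is the only person who could newly come to control Quillon.
Elena's largest direct stake is 58% in Cinder, which does not meet the threshold, so Elena controls no company.
Neither Elena nor any entity Elena controls holds any voting interest in Quillon.
So before the transaction, Elena does not control Quillon.
After the purchase, Elena's direct stake in Corven rises to 47% + 35% = 82%, and Tomas's stake falls to 7%.
Elena holds 82% of Corven, so Elena controls Corven.
Corven holds 79% of Quillon, so Elena controls Quillon.
Elena did not control Quillon before and does after, so the clause is triggered.

Yes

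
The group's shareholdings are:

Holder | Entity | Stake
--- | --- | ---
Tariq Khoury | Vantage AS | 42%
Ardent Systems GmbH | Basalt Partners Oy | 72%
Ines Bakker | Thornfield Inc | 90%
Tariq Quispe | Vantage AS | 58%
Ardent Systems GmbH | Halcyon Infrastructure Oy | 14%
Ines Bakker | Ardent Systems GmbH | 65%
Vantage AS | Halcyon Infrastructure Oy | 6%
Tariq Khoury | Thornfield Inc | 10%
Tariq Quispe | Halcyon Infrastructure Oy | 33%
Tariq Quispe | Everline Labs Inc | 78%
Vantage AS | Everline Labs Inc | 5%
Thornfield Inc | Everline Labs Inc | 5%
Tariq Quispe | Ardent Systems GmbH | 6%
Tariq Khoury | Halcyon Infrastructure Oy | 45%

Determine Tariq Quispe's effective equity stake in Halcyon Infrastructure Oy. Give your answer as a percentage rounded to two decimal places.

Tariq Quispe reaches Halcyon along 3 paths.
Direct stake: 33% = 33%.
Via Vantage: 58% × 6% = 3.48%.
Via Ardent: 6% × 14% = 0.84%.
Total: 33% + 3.48% + 0.84% = 37.32%.

37.32%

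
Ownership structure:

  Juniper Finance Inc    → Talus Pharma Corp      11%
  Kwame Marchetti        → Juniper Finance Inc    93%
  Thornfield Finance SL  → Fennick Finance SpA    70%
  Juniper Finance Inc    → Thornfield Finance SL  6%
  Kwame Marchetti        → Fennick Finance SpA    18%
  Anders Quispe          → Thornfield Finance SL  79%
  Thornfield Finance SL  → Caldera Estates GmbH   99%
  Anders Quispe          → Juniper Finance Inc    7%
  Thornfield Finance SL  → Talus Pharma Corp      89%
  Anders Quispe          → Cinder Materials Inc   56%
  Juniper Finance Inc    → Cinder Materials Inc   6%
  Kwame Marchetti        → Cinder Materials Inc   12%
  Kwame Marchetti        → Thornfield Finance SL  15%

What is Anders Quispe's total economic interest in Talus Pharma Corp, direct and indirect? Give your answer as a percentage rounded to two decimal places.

71.45%

Anders reaches Talus along 3 paths.
Via Juniper: 7% × 11% = 0.77%.
Via Thornfield: 79% × 89% = 70.31%.
Via Juniper → Thornfield: 7% × 6% × 89% = 0.3738%.
Total: 0.77% + 70.31% + 0.3738% = 71.4538%.
Rounded: 71.45%.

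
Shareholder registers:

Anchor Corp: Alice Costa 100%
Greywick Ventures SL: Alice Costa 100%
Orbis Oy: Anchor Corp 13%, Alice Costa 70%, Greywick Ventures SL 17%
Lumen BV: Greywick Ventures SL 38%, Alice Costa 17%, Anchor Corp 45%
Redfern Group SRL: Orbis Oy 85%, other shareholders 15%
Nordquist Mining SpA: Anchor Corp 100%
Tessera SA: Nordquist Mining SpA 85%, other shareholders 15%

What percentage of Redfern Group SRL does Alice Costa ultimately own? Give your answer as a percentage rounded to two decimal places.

85.00%

Alice reaches Redfern along 3 paths.
Via Anchor → Orbis: 100% × 13% × 85% = 11.05%.
Via Orbis: 70% × 85% = 59.5%.
Via Greywick → Orbis: 100% × 17% × 85% = 14.45%.
Total: 11.05% + 59.5% + 14.45% = 85%.
Rounded: 85.00%.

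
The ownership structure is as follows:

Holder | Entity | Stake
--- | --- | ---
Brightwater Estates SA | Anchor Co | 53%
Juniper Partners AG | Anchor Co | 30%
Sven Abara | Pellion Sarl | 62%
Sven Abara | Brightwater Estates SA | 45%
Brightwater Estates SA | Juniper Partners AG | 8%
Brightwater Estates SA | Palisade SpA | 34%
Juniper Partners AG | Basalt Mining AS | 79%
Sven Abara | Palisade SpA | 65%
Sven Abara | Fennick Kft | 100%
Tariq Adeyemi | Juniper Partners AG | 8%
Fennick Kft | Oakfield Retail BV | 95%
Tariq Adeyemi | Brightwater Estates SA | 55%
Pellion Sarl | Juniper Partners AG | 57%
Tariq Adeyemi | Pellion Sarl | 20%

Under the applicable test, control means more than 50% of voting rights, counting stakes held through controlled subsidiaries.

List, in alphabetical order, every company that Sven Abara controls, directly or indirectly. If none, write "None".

Basalt Mining AS, Fennick Kft, Juniper Partners AG, Oakfield Retail BV, Palisade SpA, Pellion Sarl

Sven holds 62% of Pellion, so Sven controls Pellion.
Sven holds 100% of Fennick, so Sven controls Fennick.
Sven holds 65% of Palisade, so Sven controls Palisade.
Pellion holds 57% of Juniper, so Sven controls Juniper.
Fennick holds 95% of Oakfield, so Sven controls Oakfield.
Juniper holds 79% of Basalt, so Sven controls Basalt.
No other company's threshold is met.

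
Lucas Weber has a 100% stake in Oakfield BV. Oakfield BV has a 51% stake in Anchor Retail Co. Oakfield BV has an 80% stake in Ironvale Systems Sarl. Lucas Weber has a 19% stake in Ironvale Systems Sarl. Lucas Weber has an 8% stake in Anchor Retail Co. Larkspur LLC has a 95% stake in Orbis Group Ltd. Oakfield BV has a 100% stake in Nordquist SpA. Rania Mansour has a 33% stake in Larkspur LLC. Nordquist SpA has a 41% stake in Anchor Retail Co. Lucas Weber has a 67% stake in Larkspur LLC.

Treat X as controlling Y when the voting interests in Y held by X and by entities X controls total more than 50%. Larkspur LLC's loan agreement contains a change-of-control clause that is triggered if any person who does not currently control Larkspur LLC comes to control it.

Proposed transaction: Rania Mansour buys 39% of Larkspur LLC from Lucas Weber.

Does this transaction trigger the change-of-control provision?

Yes

The purchase adds only to Rania's holdings (Lucas's stake shrinks), so Rania is the only person who could newly come to control Larkspur.
Rania's largest direct stake is 33% in Larkspur, which does not meet the threshold, so Rania controls no company.
In Larkspur, Rania's side holds only 33%, not > 50%.
So before the transaction, Rania does not control Larkspur.
After the purchase, Rania's direct stake in Larkspur rises to 33% + 39% = 72%, and Lucas's stake falls to 28%.
Rania holds 72% of Larkspur, so Rania controls Larkspur.
Rania did not control Larkspur before and does after, so the clause is triggered.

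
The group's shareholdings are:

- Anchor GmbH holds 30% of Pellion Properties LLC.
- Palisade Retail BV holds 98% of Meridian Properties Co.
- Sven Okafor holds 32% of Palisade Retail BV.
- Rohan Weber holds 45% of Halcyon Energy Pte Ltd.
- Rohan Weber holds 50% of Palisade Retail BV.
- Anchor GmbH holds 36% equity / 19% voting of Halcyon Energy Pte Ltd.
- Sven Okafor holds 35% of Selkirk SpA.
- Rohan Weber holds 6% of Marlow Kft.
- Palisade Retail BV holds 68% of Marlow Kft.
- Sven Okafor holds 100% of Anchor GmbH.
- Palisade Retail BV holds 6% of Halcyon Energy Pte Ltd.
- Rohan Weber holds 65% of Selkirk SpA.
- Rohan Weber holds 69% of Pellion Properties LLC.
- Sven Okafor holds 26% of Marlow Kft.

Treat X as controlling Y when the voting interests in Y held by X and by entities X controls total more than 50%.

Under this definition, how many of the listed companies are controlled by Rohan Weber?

Rohan holds 65% of Selkirk, so Rohan controls Selkirk.
Rohan holds 69% of Pellion, so Rohan controls Pellion.
No other company's threshold is met.
Rohan controls 2 companies.

2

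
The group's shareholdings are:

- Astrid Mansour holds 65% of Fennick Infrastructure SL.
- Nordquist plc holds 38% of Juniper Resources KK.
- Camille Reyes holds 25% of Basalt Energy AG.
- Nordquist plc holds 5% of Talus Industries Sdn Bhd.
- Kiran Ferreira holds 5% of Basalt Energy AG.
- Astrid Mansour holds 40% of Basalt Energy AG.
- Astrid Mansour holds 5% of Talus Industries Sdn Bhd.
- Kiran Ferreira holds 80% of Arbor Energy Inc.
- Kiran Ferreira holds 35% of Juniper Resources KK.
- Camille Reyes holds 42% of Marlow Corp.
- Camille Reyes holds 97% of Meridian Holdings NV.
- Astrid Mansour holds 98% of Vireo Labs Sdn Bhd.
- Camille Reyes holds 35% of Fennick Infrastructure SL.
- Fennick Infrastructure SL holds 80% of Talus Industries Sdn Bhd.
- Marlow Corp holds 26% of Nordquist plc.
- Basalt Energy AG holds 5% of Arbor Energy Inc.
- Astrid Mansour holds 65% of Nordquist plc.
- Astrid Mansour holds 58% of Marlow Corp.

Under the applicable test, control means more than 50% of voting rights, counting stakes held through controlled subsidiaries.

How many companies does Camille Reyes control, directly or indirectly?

1

Camille holds 97% of Meridian, so Camille controls Meridian.
No other company's threshold is met.
Camille controls 1 company.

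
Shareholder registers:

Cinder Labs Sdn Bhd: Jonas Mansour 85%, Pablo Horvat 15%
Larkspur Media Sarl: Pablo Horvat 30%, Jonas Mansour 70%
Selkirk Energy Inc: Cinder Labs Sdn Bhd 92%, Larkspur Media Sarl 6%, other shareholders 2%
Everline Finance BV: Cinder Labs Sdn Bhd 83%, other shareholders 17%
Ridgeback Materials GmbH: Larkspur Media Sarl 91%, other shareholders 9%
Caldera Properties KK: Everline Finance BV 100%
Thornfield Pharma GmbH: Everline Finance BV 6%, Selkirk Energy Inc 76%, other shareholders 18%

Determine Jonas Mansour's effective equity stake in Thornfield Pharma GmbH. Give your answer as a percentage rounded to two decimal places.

Jonas reaches Thornfield along 3 paths.
Via Cinder → Everline: 85% × 83% × 6% = 4.233%.
Via Cinder → Selkirk: 85% × 92% × 76% = 59.432%.
Via Larkspur → Selkirk: 70% × 6% × 76% = 3.192%.
Total: 4.233% + 59.432% + 3.192% = 66.857%.
Rounded: 66.86%.

66.86%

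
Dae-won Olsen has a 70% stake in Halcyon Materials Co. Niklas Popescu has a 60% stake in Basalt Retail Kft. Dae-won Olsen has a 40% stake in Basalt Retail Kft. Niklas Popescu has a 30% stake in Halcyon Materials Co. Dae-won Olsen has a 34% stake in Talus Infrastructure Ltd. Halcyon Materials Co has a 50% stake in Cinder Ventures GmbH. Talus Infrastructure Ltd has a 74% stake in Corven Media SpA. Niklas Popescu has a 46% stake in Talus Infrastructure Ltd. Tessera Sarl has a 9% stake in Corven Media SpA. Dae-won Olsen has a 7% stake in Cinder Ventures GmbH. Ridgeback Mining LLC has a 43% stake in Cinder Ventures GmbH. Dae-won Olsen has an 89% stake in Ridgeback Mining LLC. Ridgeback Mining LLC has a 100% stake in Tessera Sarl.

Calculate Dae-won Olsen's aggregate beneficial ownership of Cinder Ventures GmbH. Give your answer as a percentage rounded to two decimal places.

Dae-won reaches Cinder along 3 paths.
Via Halcyon: 70% × 50% = 35%.
Via Ridgeback: 89% × 43% = 38.27%.
Direct stake: 7% = 7%.
Total: 35% + 38.27% + 7% = 80.27%.

80.27%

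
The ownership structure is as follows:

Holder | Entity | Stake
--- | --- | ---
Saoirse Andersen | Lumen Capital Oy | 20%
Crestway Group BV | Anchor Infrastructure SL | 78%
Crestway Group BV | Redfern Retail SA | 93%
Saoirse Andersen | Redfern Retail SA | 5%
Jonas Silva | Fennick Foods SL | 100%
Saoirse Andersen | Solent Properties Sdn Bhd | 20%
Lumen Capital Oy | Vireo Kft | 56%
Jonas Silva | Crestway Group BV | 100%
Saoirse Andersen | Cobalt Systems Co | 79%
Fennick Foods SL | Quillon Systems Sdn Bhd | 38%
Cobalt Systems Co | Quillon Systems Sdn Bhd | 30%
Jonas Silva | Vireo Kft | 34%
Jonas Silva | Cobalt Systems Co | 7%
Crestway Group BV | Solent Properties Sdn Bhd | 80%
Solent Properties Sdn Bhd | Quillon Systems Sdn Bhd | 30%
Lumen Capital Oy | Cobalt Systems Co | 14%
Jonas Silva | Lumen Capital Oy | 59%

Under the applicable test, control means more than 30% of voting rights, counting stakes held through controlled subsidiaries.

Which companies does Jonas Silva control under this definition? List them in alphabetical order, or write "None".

Anchor Infrastructure SL, Crestway Group BV, Fennick Foods SL, Lumen Capital Oy, Quillon Systems Sdn Bhd, Redfern Retail SA, Solent Properties Sdn Bhd, Vireo Kft

Jonas holds 100% of Crestway, so Jonas controls Crestway.
Jonas holds 59% of Lumen, so Jonas controls Lumen.
Crestway holds 80% of Solent, so Jonas controls Solent.
Jonas holds 100% of Fennick, so Jonas controls Fennick.
Crestway holds 93% of Redfern, so Jonas controls Redfern.
Solent and Fennick together hold 30% + 38% = 68% of Quillon, so Jonas controls Quillon.
Crestway holds 78% of Anchor, so Jonas controls Anchor.
Lumen and Jonas together hold 56% + 34% = 90% of Vireo, so Jonas controls Vireo.
No other company's threshold is met.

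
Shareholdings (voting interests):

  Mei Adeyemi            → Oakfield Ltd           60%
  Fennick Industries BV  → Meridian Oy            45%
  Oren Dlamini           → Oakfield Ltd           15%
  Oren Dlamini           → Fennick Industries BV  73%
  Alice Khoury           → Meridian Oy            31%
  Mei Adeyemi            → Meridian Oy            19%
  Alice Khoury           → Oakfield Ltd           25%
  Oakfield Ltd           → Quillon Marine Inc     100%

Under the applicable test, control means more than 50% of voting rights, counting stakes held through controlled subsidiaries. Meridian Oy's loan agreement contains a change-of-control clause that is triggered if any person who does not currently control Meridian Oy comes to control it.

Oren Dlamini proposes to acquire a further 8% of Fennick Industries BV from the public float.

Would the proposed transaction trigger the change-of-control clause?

The purchase changes only Oren's holdings, so Oren is the only person who could newly come to control Meridian.
Oren holds 73% of Fennick, so Oren controls Fennick.
In Meridian, Oren's side holds only 45%, not > 50%.
So before the transaction, Oren does not control Meridian.
After the purchase, Oren's direct stake in Fennick rises to 73% + 8% = 81%.
Oren holds 81% of Fennick, so Oren controls Fennick.
After the transaction, Oren's side holds 45% of Meridian, not > 50%, so Oren still does not control Meridian.
No new person acquires control, so the clause is not triggered.

No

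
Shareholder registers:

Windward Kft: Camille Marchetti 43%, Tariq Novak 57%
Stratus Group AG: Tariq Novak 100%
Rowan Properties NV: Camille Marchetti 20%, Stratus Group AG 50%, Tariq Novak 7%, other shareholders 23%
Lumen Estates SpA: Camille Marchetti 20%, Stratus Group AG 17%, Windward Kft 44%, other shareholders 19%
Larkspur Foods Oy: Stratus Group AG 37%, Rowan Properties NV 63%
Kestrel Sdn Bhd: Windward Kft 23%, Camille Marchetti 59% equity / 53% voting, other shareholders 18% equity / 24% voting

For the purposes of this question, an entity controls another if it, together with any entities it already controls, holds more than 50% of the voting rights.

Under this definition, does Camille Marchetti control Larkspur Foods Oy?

No

Camille holds 53% of Kestrel, so Camille controls Kestrel.
Neither Camille nor any entity Camille controls holds any voting interest in Larkspur.
So Camille does not control Larkspur.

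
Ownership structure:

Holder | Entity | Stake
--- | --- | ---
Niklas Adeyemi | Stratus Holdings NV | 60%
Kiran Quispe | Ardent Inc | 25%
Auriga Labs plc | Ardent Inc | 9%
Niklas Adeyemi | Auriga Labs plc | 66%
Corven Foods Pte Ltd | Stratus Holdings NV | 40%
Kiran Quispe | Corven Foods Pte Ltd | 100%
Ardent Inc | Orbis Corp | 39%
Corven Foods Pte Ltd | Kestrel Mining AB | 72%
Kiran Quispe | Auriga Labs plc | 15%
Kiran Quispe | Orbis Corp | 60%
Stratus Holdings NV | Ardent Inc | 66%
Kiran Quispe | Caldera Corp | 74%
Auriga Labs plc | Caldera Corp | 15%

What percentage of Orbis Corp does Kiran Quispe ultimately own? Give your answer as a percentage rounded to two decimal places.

80.57%

Kiran reaches Orbis along 4 paths.
Via Ardent: 25% × 39% = 9.75%.
Via Auriga → Ardent: 15% × 9% × 39% = 0.5265%.
Via Corven → Stratus → Ardent: 100% × 40% × 66% × 39% = 10.296%.
Direct stake: 60% = 60%.
Total: 9.75% + 0.5265% + 10.296% + 60% = 80.5725%.
Rounded: 80.57%.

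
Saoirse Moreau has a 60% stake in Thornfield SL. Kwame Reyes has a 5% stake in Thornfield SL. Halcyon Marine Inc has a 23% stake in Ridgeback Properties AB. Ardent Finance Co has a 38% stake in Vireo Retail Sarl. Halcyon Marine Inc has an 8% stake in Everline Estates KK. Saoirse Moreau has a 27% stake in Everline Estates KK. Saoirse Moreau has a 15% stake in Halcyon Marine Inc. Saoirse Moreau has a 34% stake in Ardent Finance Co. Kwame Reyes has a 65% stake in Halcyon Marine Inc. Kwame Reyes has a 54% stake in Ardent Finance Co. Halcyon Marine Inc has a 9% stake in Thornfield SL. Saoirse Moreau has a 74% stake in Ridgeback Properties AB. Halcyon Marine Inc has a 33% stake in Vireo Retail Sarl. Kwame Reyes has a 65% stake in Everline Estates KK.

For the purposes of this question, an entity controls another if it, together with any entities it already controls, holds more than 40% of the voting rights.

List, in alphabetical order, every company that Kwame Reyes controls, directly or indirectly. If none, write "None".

Ardent Finance Co, Everline Estates KK, Halcyon Marine Inc, Vireo Retail Sarl

Kwame holds 54% of Ardent, so Kwame controls Ardent.
Kwame holds 65% of Halcyon, so Kwame controls Halcyon.
Kwame and Halcyon together hold 65% + 8% = 73% of Everline, so Kwame controls Everline.
Halcyon and Ardent together hold 33% + 38% = 71% of Vireo, so Kwame controls Vireo.
No other company's threshold is met.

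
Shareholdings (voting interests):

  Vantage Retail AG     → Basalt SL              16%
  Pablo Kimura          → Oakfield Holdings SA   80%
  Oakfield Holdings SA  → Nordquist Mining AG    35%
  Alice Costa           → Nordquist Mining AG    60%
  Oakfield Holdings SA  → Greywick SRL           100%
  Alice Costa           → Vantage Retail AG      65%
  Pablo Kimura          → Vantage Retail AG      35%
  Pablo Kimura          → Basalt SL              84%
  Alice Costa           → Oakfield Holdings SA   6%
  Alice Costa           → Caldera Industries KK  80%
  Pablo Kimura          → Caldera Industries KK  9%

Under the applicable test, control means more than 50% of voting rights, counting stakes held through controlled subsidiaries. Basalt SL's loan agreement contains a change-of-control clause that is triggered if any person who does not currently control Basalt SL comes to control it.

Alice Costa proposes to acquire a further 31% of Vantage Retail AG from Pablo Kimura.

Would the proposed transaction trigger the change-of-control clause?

The purchase adds only to Alice's holdings (Pablo's stake shrinks), so Alice is the only person who could newly come to control Basalt.
Alice holds 80% of Caldera, so Alice controls Caldera.
Alice holds 65% of Vantage, so Alice controls Vantage.
Alice holds 60% of Nordquist, so Alice controls Nordquist.
In Basalt, Alice's side holds only 16%, not > 50%.
So before the transaction, Alice does not control Basalt.
After the purchase, Alice's direct stake in Vantage rises to 65% + 31% = 96%, and Pablo's stake falls to 4%.
Alice holds 96% of Vantage, so Alice controls Vantage.
After the transaction, Alice's side holds 16% of Basalt, not > 50%, so Alice still does not control Basalt.
No new person acquires control, so the clause is not triggered.

No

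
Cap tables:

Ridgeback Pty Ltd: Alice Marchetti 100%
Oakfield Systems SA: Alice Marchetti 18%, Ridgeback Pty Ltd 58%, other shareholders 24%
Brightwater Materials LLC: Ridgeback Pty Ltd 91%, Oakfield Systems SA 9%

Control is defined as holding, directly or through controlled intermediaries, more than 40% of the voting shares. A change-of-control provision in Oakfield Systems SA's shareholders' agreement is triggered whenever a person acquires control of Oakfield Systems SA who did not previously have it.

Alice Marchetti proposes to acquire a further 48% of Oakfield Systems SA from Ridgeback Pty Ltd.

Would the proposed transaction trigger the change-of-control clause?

No

The purchase adds only to Alice's holdings (Ridgeback's stake shrinks), so Alice is the only person who could newly come to control Oakfield.
Alice holds 100% of Ridgeback, so Alice controls Ridgeback.
Alice and Ridgeback together hold 18% + 58% = 76% of Oakfield, so Alice controls Oakfield.
So Alice already controls Oakfield before the transaction.
After the purchase, Alice's direct stake in Oakfield rises to 18% + 48% = 66%, and Ridgeback's stake falls to 10%.
Alice controlled Oakfield already, so this is not a new person acquiring control; every other person's position is unchanged or reduced.
No new person acquires control, so the clause is not triggered.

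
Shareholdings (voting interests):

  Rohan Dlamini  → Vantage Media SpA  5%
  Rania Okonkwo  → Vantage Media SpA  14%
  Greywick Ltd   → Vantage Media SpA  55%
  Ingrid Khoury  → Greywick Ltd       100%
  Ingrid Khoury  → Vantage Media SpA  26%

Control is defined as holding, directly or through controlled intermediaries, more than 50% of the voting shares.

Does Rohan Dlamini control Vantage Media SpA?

No

Rohan's largest direct stake is 5% in Vantage, which does not meet the threshold, so Rohan controls no company.
In Vantage, Rohan's side holds only 5%, not > 50%.
So Rohan does not control Vantage.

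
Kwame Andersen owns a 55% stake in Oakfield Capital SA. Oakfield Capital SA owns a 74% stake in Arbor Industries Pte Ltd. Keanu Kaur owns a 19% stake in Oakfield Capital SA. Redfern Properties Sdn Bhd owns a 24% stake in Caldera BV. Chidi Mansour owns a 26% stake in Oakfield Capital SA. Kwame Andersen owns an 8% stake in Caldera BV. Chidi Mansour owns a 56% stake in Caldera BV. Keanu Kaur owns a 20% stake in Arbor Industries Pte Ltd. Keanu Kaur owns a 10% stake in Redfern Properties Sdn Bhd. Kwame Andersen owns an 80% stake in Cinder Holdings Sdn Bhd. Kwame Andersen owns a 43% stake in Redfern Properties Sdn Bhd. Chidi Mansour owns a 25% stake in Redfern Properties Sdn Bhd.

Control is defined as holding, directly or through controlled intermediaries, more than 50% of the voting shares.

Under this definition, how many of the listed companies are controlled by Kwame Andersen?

Kwame holds 55% of Oakfield, so Kwame controls Oakfield.
Oakfield holds 74% of Arbor, so Kwame controls Arbor.
Kwame holds 80% of Cinder, so Kwame controls Cinder.
No other company's threshold is met.
Kwame controls 3 companies.

3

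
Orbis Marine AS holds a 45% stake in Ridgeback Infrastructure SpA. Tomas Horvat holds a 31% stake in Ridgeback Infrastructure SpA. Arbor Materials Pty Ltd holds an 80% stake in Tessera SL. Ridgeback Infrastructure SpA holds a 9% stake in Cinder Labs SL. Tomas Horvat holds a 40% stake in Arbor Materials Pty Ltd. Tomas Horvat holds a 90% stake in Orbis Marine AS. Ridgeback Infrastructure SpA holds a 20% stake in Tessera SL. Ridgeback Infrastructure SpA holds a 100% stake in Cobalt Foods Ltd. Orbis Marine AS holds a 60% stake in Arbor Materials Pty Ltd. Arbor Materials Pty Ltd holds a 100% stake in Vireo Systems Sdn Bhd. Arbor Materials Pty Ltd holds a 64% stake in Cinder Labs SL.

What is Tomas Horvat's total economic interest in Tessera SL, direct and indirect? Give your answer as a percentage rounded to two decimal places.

Tomas reaches Tessera along 4 paths.
Via Ridgeback: 31% × 20% = 6.2%.
Via Orbis → Ridgeback: 90% × 45% × 20% = 8.1%.
Via Arbor: 40% × 80% = 32%.
Via Orbis → Arbor: 90% × 60% × 80% = 43.2%.
Total: 6.2% + 8.1% + 32% + 43.2% = 89.5%.
Rounded: 89.50%.

89.50%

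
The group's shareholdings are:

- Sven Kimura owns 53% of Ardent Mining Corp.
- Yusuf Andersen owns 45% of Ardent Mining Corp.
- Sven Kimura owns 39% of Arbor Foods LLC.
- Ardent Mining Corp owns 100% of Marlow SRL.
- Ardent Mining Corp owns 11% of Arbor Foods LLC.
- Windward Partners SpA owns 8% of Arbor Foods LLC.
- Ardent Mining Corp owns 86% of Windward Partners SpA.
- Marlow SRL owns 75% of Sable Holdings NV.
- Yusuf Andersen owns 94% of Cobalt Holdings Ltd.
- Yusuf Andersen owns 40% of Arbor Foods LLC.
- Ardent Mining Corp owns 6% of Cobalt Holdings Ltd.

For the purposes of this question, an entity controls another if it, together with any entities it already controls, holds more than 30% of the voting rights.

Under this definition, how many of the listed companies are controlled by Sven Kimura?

5

Sven holds 53% of Ardent, so Sven controls Ardent.
Ardent holds 86% of Windward, so Sven controls Windward.
Ardent holds 100% of Marlow, so Sven controls Marlow.
Marlow holds 75% of Sable, so Sven controls Sable.
Windward and Sven and Ardent together hold 8% + 39% + 11% = 58% of Arbor, so Sven controls Arbor.
No other company's threshold is met.
Sven controls 5 companies.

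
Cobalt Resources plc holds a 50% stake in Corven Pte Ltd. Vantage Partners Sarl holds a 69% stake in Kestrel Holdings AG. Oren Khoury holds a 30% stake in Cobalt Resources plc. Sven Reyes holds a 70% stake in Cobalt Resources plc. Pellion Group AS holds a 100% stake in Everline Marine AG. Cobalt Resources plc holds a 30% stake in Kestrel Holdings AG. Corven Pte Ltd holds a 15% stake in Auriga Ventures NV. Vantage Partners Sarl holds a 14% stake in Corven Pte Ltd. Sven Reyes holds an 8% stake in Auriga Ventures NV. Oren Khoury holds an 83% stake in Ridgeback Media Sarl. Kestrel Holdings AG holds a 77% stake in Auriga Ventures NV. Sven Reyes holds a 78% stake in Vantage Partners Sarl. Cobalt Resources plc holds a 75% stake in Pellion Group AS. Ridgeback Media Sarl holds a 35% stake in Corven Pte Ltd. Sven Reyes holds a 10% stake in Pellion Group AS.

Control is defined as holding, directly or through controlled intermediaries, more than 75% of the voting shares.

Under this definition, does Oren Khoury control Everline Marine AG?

No

Oren holds 83% of Ridgeback, so Oren controls Ridgeback.
Neither Oren nor any entity Oren controls holds any voting interest in Everline.
So Oren does not control Everline.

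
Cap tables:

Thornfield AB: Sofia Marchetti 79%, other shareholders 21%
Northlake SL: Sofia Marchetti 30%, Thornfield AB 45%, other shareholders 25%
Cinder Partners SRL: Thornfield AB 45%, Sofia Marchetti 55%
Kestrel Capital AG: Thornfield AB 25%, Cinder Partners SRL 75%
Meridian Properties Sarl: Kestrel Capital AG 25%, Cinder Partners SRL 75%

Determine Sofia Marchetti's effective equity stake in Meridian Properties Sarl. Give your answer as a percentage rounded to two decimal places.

Sofia reaches Meridian along 5 paths.
Via Thornfield → Kestrel: 79% × 25% × 25% = 4.9375%.
Via Thornfield → Cinder → Kestrel: 79% × 45% × 75% × 25% = 6.665625%.
Via Cinder → Kestrel: 55% × 75% × 25% = 10.3125%.
Via Thornfield → Cinder: 79% × 45% × 75% = 26.6625%.
Via Cinder: 55% × 75% = 41.25%.
Total: 4.9375% + 6.665625% + 10.3125% + 26.6625% + 41.25% = 89.828125%.
Rounded: 89.83%.

89.83%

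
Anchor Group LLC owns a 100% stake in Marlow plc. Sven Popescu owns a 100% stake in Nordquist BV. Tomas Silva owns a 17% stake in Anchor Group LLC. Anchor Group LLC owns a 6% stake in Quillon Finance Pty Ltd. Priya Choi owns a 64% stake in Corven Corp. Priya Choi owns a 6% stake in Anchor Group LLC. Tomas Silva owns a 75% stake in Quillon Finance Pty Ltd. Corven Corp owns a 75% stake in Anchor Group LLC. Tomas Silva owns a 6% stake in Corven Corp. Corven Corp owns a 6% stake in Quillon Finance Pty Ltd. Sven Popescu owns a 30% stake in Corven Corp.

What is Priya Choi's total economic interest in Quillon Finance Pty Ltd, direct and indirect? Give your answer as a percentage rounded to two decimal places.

Priya reaches Quillon along 3 paths.
Via Corven → Anchor: 64% × 75% × 6% = 2.88%.
Via Anchor: 6% × 6% = 0.36%.
Via Corven: 64% × 6% = 3.84%.
Total: 2.88% + 0.36% + 3.84% = 7.08%.

7.08%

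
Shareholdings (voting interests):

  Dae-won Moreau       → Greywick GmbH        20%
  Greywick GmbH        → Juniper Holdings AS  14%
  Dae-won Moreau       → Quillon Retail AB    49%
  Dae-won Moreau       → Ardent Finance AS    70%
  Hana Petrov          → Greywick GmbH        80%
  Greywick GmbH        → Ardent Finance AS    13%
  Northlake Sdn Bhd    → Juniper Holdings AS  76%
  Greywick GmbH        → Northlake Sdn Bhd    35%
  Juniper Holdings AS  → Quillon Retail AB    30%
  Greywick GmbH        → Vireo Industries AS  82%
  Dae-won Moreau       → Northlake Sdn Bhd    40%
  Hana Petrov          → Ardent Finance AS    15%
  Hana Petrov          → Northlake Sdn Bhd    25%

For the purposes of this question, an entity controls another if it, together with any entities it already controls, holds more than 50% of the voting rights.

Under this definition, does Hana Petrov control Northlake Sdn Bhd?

Hana holds 80% of Greywick, so Hana controls Greywick.
Greywick and Hana together hold 35% + 25% = 60% of Northlake, so Hana controls Northlake.

Yes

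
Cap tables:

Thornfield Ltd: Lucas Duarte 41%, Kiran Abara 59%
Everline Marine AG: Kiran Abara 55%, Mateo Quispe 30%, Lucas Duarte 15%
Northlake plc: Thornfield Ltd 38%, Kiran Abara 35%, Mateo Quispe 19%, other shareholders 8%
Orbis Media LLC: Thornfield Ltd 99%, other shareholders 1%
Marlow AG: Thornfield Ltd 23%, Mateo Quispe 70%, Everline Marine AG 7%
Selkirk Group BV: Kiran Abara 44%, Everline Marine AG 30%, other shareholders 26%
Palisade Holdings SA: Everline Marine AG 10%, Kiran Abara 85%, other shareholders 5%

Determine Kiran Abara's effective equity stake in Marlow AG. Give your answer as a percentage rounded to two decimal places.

17.42%

Kiran reaches Marlow along 2 paths.
Via Thornfield: 59% × 23% = 13.57%.
Via Everline: 55% × 7% = 3.85%.
Total: 13.57% + 3.85% = 17.42%.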